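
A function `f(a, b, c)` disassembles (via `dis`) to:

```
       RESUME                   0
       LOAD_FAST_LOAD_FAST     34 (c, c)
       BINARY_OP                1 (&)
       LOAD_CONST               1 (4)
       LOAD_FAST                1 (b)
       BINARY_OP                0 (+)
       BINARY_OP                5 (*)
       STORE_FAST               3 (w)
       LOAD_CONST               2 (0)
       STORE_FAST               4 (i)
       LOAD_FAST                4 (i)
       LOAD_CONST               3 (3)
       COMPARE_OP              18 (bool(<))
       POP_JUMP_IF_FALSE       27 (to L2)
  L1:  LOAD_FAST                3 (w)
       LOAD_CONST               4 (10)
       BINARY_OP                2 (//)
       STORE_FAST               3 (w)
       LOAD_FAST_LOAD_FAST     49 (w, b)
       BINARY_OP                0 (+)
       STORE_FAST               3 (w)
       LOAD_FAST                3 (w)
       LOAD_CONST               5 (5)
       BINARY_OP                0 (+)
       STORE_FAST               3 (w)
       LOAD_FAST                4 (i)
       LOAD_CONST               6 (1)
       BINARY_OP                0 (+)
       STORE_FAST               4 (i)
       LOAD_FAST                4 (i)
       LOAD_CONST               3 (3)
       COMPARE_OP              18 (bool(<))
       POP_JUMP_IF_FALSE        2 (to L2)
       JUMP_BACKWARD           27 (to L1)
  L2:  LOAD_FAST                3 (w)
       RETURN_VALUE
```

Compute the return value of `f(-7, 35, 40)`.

45

LOAD_FAST_LOAD_FAST c,c → push 40,40
BINARY_OP & → 40 & 40 = 40
LOAD_CONST → push 4
LOAD_FAST b → push 35
BINARY_OP + → 4 + 35 = 39
BINARY_OP * → 40 * 39 = 1560
STORE_FAST w → w=1560
LOAD_CONST → push 0
STORE_FAST i → i=0
LOAD_FAST i → push 0
LOAD_CONST → push 3
COMPARE_OP bool(<) → 0 vs 3 = True
POP_JUMP_IF_FALSE → pop True; no jump
LOAD_FAST w → push 1560
LOAD_CONST → push 10
BINARY_OP // → 1560 // 10 = 156
STORE_FAST w → w=156
LOAD_FAST_LOAD_FAST w,b → push 156,35
BINARY_OP + → 156 + 35 = 191
STORE_FAST w → w=191
LOAD_FAST w → push 191
LOAD_CONST → push 5
BINARY_OP + → 191 + 5 = 196
STORE_FAST w → w=196
LOAD_FAST i → push 0
LOAD_CONST → push 1
BINARY_OP + → 0 + 1 = 1
STORE_FAST i → i=1
LOAD_FAST i → push 1
LOAD_CONST → push 3
COMPARE_OP bool(<) → 1 vs 3 = True
POP_JUMP_IF_FALSE → pop True; no jump
LOAD_FAST w → push 196
LOAD_CONST → push 10
BINARY_OP // → 196 // 10 = 19
STORE_FAST w → w=19
LOAD_FAST_LOAD_FAST w,b → push 19,35
BINARY_OP + → 19 + 35 = 54
STORE_FAST w → w=54
LOAD_FAST w → push 54
LOAD_CONST → push 5
BINARY_OP + → 54 + 5 = 59
STORE_FAST w → w=59
LOAD_FAST i → push 1
LOAD_CONST → push 1
BINARY_OP + → 1 + 1 = 2
STORE_FAST i → i=2
LOAD_FAST i → push 2
LOAD_CONST → push 3
COMPARE_OP bool(<) → 2 vs 3 = True
POP_JUMP_IF_FALSE → pop True; no jump
LOAD_FAST w → push 59
LOAD_CONST → push 10
BINARY_OP // → 59 // 10 = 5
STORE_FAST w → w=5
LOAD_FAST_LOAD_FAST w,b → push 5,35
BINARY_OP + → 5 + 35 = 40
STORE_FAST w → w=40
LOAD_FAST w → push 40
LOAD_CONST → push 5
BINARY_OP + → 40 + 5 = 45
STORE_FAST w → w=45
LOAD_FAST i → push 2
LOAD_CONST → push 1
BINARY_OP + → 2 + 1 = 3
STORE_FAST i → i=3
LOAD_FAST i → push 3
LOAD_CONST → push 3
COMPARE_OP bool(<) → 3 vs 3 = False
POP_JUMP_IF_FALSE → pop False; jump
LOAD_FAST w → push 45
RETURN_VALUE → return 45.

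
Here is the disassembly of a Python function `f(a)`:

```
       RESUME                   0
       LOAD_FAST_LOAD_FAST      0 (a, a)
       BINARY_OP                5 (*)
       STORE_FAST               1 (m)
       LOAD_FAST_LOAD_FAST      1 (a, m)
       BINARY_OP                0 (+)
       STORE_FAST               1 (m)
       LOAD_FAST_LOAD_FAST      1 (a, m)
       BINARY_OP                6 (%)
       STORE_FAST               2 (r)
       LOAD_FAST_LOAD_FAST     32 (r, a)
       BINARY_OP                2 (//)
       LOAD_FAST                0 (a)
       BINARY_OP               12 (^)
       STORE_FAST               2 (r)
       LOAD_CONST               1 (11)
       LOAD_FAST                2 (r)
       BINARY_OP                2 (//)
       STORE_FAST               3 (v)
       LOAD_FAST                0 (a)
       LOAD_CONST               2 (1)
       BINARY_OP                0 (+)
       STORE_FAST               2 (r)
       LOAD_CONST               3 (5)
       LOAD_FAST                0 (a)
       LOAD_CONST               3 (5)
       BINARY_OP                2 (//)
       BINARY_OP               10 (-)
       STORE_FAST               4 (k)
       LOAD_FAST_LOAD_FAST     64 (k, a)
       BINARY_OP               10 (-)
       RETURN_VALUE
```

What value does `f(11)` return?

LOAD_FAST_LOAD_FAST a,a → push 11,11. Stack: [11, 11]
BINARY_OP * → 11 * 11 = 121. Stack: [121]
STORE_FAST m → m=121. Stack: []
LOAD_FAST_LOAD_FAST a,m → push 11,121. Stack: [11, 121]
BINARY_OP + → 11 + 121 = 132. Stack: [132]
STORE_FAST m → m=132. Stack: []
LOAD_FAST_LOAD_FAST a,m → push 11,132. Stack: [11, 132]
BINARY_OP % → 11 % 132 = 11. Stack: [11]
STORE_FAST r → r=11. Stack: []
LOAD_FAST_LOAD_FAST r,a → push 11,11. Stack: [11, 11]
BINARY_OP // → 11 // 11 = 1. Stack: [1]
LOAD_FAST a → push 11. Stack: [1, 11]
BINARY_OP ^ → 1 ^ 11 = 10. Stack: [10]
STORE_FAST r → r=10. Stack: []
LOAD_CONST → push 11. Stack: [11]
LOAD_FAST r → push 10. Stack: [11, 10]
BINARY_OP // → 11 // 10 = 1. Stack: [1]
STORE_FAST v → v=1. Stack: []
LOAD_FAST a → push 11. Stack: [11]
LOAD_CONST → push 1. Stack: [11, 1]
BINARY_OP + → 11 + 1 = 12. Stack: [12]
STORE_FAST r → r=12. Stack: []
LOAD_CONST → push 5. Stack: [5]
LOAD_FAST a → push 11. Stack: [5, 11]
LOAD_CONST → push 5. Stack: [5, 11, 5]
BINARY_OP // → 11 // 5 = 2. Stack: [5, 2]
BINARY_OP - → 5 - 2 = 3. Stack: [3]
STORE_FAST k → k=3. Stack: []
LOAD_FAST_LOAD_FAST k,a → push 3,11. Stack: [3, 11]
BINARY_OP - → 3 - 11 = -8. Stack: [-8]
RETURN_VALUE → return -8.

-8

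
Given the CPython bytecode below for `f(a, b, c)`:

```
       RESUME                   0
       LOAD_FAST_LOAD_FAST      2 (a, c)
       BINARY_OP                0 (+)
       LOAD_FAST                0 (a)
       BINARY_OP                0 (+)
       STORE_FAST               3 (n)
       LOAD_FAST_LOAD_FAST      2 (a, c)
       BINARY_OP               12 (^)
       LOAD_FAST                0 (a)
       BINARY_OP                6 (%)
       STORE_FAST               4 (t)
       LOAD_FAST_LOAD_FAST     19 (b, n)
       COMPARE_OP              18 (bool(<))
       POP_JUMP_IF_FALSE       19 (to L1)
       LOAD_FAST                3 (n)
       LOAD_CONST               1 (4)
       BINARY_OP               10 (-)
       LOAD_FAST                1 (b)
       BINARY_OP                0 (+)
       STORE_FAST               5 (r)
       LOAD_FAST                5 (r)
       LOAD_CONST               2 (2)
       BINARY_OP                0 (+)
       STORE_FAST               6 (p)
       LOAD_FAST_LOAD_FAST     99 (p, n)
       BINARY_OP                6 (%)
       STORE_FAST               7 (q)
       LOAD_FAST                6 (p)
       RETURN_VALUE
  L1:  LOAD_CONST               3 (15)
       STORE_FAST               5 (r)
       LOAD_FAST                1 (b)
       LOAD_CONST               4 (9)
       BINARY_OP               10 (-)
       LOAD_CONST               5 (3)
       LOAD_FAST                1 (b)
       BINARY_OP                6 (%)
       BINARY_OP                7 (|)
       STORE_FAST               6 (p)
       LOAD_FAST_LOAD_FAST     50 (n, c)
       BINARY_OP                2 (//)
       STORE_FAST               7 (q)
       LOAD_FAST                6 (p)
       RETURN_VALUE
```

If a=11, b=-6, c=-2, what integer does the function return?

LOAD_FAST_LOAD_FAST a,c → push 11,-2. Stack: [11, -2]
BINARY_OP + → 11 + -2 = 9. Stack: [9]
LOAD_FAST a → push 11. Stack: [9, 11]
BINARY_OP + → 9 + 11 = 20. Stack: [20]
STORE_FAST n → n=20. Stack: []
LOAD_FAST_LOAD_FAST a,c → push 11,-2. Stack: [11, -2]
BINARY_OP ^ → 11 ^ -2 = -11. Stack: [-11]
LOAD_FAST a → push 11. Stack: [-11, 11]
BINARY_OP % → -11 % 11 = 0. Stack: [0]
STORE_FAST t → t=0. Stack: []
LOAD_FAST_LOAD_FAST b,n → push -6,20. Stack: [-6, 20]
COMPARE_OP bool(<) → -6 vs 20 = True. Stack: [True]
POP_JUMP_IF_FALSE → pop True; no jump. Stack: []
LOAD_FAST n → push 20. Stack: [20]
LOAD_CONST → push 4. Stack: [20, 4]
BINARY_OP - → 20 - 4 = 16. Stack: [16]
LOAD_FAST b → push -6. Stack: [16, -6]
BINARY_OP + → 16 + -6 = 10. Stack: [10]
STORE_FAST r → r=10. Stack: []
LOAD_FAST r → push 10. Stack: [10]
LOAD_CONST → push 2. Stack: [10, 2]
BINARY_OP + → 10 + 2 = 12. Stack: [12]
STORE_FAST p → p=12. Stack: []
LOAD_FAST_LOAD_FAST p,n → push 12,20. Stack: [12, 20]
BINARY_OP % → 12 % 20 = 12. Stack: [12]
STORE_FAST q → q=12. Stack: []
LOAD_FAST p → push 12. Stack: [12]
RETURN_VALUE → return 12.

12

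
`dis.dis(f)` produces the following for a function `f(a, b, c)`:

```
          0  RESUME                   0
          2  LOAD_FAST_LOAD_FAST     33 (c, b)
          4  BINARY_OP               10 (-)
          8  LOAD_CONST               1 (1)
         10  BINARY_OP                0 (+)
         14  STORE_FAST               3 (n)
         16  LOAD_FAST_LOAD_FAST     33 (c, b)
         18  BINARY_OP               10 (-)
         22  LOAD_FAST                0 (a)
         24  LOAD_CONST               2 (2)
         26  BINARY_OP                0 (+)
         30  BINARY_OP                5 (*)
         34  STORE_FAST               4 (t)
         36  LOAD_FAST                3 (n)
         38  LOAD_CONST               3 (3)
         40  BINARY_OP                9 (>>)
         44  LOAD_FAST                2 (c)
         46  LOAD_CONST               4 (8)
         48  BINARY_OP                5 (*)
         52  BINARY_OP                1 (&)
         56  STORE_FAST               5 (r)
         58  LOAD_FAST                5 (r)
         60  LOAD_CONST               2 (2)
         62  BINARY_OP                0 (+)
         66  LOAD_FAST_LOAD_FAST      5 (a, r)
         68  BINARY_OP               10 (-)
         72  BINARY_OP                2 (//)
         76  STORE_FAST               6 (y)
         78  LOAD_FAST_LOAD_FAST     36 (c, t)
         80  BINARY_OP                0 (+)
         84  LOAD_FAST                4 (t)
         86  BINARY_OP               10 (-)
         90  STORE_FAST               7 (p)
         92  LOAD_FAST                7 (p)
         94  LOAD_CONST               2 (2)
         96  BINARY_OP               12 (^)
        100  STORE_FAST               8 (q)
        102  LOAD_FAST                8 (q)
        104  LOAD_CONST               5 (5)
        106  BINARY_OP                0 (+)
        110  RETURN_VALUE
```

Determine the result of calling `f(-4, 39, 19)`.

22

LOAD_FAST_LOAD_FAST c,b → push 19,39. Stack: [19, 39]
BINARY_OP - → 19 - 39 = -20. Stack: [-20]
LOAD_CONST → push 1. Stack: [-20, 1]
BINARY_OP + → -20 + 1 = -19. Stack: [-19]
STORE_FAST n → n=-19. Stack: []
LOAD_FAST_LOAD_FAST c,b → push 19,39. Stack: [19, 39]
BINARY_OP - → 19 - 39 = -20. Stack: [-20]
LOAD_FAST a → push -4. Stack: [-20, -4]
LOAD_CONST → push 2. Stack: [-20, -4, 2]
BINARY_OP + → -4 + 2 = -2. Stack: [-20, -2]
BINARY_OP * → -20 * -2 = 40. Stack: [40]
STORE_FAST t → t=40. Stack: []
LOAD_FAST n → push -19. Stack: [-19]
LOAD_CONST → push 3. Stack: [-19, 3]
BINARY_OP >> → -19 >> 3 = -3. Stack: [-3]
LOAD_FAST c → push 19. Stack: [-3, 19]
LOAD_CONST → push 8. Stack: [-3, 19, 8]
BINARY_OP * → 19 * 8 = 152. Stack: [-3, 152]
BINARY_OP & → -3 & 152 = 152. Stack: [152]
STORE_FAST r → r=152. Stack: []
LOAD_FAST r → push 152. Stack: [152]
LOAD_CONST → push 2. Stack: [152, 2]
BINARY_OP + → 152 + 2 = 154. Stack: [154]
LOAD_FAST_LOAD_FAST a,r → push -4,152. Stack: [154, -4, 152]
BINARY_OP - → -4 - 152 = -156. Stack: [154, -156]
BINARY_OP // → 154 // -156 = -1. Stack: [-1]
STORE_FAST y → y=-1. Stack: []
LOAD_FAST_LOAD_FAST c,t → push 19,40. Stack: [19, 40]
BINARY_OP + → 19 + 40 = 59. Stack: [59]
LOAD_FAST t → push 40. Stack: [59, 40]
BINARY_OP - → 59 - 40 = 19. Stack: [19]
STORE_FAST p → p=19. Stack: []
LOAD_FAST p → push 19. Stack: [19]
LOAD_CONST → push 2. Stack: [19, 2]
BINARY_OP ^ → 19 ^ 2 = 17. Stack: [17]
STORE_FAST q → q=17. Stack: []
LOAD_FAST q → push 17. Stack: [17]
LOAD_CONST → push 5. Stack: [17, 5]
BINARY_OP + → 17 + 5 = 22. Stack: [22]
RETURN_VALUE → return 22.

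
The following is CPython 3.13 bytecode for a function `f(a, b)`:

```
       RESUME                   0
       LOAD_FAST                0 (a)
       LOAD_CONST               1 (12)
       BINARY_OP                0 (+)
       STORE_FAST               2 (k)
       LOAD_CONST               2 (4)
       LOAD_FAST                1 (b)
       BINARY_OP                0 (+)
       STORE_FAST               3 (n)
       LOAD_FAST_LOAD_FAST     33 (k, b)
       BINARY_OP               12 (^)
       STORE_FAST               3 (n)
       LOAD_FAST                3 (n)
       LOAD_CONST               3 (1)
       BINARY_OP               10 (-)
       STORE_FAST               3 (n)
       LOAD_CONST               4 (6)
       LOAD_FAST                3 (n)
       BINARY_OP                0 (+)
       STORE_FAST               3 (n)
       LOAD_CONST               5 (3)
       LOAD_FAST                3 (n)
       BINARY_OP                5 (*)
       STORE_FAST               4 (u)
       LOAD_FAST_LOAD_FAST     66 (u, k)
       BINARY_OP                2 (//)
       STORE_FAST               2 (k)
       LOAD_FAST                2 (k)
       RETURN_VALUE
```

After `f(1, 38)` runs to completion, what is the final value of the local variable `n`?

48

LOAD_FAST a → push 1. Stack: [1]
LOAD_CONST → push 12. Stack: [1, 12]
BINARY_OP + → 1 + 12 = 13. Stack: [13]
STORE_FAST k → k=13. Stack: []
LOAD_CONST → push 4. Stack: [4]
LOAD_FAST b → push 38. Stack: [4, 38]
BINARY_OP + → 4 + 38 = 42. Stack: [42]
STORE_FAST n → n=42. Stack: []
LOAD_FAST_LOAD_FAST k,b → push 13,38. Stack: [13, 38]
BINARY_OP ^ → 13 ^ 38 = 43. Stack: [43]
STORE_FAST n → n=43. Stack: []
LOAD_FAST n → push 43. Stack: [43]
LOAD_CONST → push 1. Stack: [43, 1]
BINARY_OP - → 43 - 1 = 42. Stack: [42]
STORE_FAST n → n=42. Stack: []
LOAD_CONST → push 6. Stack: [6]
LOAD_FAST n → push 42. Stack: [6, 42]
BINARY_OP + → 6 + 42 = 48. Stack: [48]
STORE_FAST n → n=48. Stack: []
LOAD_CONST → push 3. Stack: [3]
LOAD_FAST n → push 48. Stack: [3, 48]
BINARY_OP * → 3 * 48 = 144. Stack: [144]
STORE_FAST u → u=144. Stack: []
LOAD_FAST_LOAD_FAST u,k → push 144,13. Stack: [144, 13]
BINARY_OP // → 144 // 13 = 11. Stack: [11]
STORE_FAST k → k=11. Stack: []
LOAD_FAST k → push 11. Stack: [11]
RETURN_VALUE → return 11.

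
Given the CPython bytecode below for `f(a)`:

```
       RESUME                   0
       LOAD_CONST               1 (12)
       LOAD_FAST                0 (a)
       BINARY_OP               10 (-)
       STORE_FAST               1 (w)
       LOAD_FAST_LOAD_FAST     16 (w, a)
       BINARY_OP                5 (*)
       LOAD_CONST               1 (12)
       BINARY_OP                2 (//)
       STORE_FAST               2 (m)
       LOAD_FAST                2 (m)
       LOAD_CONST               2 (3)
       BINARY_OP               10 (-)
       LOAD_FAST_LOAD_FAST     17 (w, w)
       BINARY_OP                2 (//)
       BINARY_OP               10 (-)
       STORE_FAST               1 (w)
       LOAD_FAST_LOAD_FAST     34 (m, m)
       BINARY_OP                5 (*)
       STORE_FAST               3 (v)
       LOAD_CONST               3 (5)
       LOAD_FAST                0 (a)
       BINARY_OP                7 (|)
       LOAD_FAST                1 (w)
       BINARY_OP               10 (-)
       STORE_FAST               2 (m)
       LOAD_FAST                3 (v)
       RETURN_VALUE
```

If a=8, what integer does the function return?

LOAD_CONST → push 12. Stack: [12]
LOAD_FAST a → push 8. Stack: [12, 8]
BINARY_OP - → 12 - 8 = 4. Stack: [4]
STORE_FAST w → w=4. Stack: []
LOAD_FAST_LOAD_FAST w,a → push 4,8. Stack: [4, 8]
BINARY_OP * → 4 * 8 = 32. Stack: [32]
LOAD_CONST → push 12. Stack: [32, 12]
BINARY_OP // → 32 // 12 = 2. Stack: [2]
STORE_FAST m → m=2. Stack: []
LOAD_FAST m → push 2. Stack: [2]
LOAD_CONST → push 3. Stack: [2, 3]
BINARY_OP - → 2 - 3 = -1. Stack: [-1]
LOAD_FAST_LOAD_FAST w,w → push 4,4. Stack: [-1, 4, 4]
BINARY_OP // → 4 // 4 = 1. Stack: [-1, 1]
BINARY_OP - → -1 - 1 = -2. Stack: [-2]
STORE_FAST w → w=-2. Stack: []
LOAD_FAST_LOAD_FAST m,m → push 2,2. Stack: [2, 2]
BINARY_OP * → 2 * 2 = 4. Stack: [4]
STORE_FAST v → v=4. Stack: []
LOAD_CONST → push 5. Stack: [5]
LOAD_FAST a → push 8. Stack: [5, 8]
BINARY_OP | → 5 | 8 = 13. Stack: [13]
LOAD_FAST w → push -2. Stack: [13, -2]
BINARY_OP - → 13 - -2 = 15. Stack: [15]
STORE_FAST m → m=15. Stack: []
LOAD_FAST v → push 4. Stack: [4]
RETURN_VALUE → return 4.

4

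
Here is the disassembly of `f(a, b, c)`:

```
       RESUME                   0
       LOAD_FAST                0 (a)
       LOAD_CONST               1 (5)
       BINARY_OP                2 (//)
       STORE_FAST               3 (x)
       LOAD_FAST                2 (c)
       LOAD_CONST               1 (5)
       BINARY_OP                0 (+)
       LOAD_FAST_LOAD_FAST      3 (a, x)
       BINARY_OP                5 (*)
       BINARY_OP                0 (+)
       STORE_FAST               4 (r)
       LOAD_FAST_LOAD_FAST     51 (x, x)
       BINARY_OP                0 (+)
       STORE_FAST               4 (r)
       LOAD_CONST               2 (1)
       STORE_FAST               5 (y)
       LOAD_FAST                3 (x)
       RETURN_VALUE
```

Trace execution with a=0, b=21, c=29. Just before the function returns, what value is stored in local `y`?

1

LOAD_FAST a → push 0. Stack: [0]
LOAD_CONST → push 5. Stack: [0, 5]
BINARY_OP // → 0 // 5 = 0. Stack: [0]
STORE_FAST x → x=0. Stack: []
LOAD_FAST c → push 29. Stack: [29]
LOAD_CONST → push 5. Stack: [29, 5]
BINARY_OP + → 29 + 5 = 34. Stack: [34]
LOAD_FAST_LOAD_FAST a,x → push 0,0. Stack: [34, 0, 0]
BINARY_OP * → 0 * 0 = 0. Stack: [34, 0]
BINARY_OP + → 34 + 0 = 34. Stack: [34]
STORE_FAST r → r=34. Stack: []
LOAD_FAST_LOAD_FAST x,x → push 0,0. Stack: [0, 0]
BINARY_OP + → 0 + 0 = 0. Stack: [0]
STORE_FAST r → r=0. Stack: []
LOAD_CONST → push 1. Stack: [1]
STORE_FAST y → y=1. Stack: []
LOAD_FAST x → push 0. Stack: [0]
RETURN_VALUE → return 0.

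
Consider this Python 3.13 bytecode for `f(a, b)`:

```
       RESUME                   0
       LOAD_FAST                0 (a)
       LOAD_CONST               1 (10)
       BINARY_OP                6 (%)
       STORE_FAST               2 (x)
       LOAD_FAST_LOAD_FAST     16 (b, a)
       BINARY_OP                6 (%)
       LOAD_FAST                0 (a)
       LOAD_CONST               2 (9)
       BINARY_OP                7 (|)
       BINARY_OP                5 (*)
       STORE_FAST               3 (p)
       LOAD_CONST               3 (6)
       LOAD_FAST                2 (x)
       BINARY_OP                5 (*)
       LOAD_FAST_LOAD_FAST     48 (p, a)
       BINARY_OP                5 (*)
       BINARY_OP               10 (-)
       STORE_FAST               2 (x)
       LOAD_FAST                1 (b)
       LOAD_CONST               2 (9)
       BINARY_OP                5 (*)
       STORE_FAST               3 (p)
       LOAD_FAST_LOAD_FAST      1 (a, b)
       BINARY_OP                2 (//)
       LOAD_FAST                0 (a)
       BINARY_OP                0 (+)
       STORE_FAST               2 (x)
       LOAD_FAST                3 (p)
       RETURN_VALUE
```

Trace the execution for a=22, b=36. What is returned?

LOAD_FAST a → push 22. Stack: [22]
LOAD_CONST → push 10. Stack: [22, 10]
BINARY_OP % → 22 % 10 = 2. Stack: [2]
STORE_FAST x → x=2. Stack: []
LOAD_FAST_LOAD_FAST b,a → push 36,22. Stack: [36, 22]
BINARY_OP % → 36 % 22 = 14. Stack: [14]
LOAD_FAST a → push 22. Stack: [14, 22]
LOAD_CONST → push 9. Stack: [14, 22, 9]
BINARY_OP | → 22 | 9 = 31. Stack: [14, 31]
BINARY_OP * → 14 * 31 = 434. Stack: [434]
STORE_FAST p → p=434. Stack: []
LOAD_CONST → push 6. Stack: [6]
LOAD_FAST x → push 2. Stack: [6, 2]
BINARY_OP * → 6 * 2 = 12. Stack: [12]
LOAD_FAST_LOAD_FAST p,a → push 434,22. Stack: [12, 434, 22]
BINARY_OP * → 434 * 22 = 9548. Stack: [12, 9548]
BINARY_OP - → 12 - 9548 = -9536. Stack: [-9536]
STORE_FAST x → x=-9536. Stack: []
LOAD_FAST b → push 36. Stack: [36]
LOAD_CONST → push 9. Stack: [36, 9]
BINARY_OP * → 36 * 9 = 324. Stack: [324]
STORE_FAST p → p=324. Stack: []
LOAD_FAST_LOAD_FAST a,b → push 22,36. Stack: [22, 36]
BINARY_OP // → 22 // 36 = 0. Stack: [0]
LOAD_FAST a → push 22. Stack: [0, 22]
BINARY_OP + → 0 + 22 = 22. Stack: [22]
STORE_FAST x → x=22. Stack: []
LOAD_FAST p → push 324. Stack: [324]
RETURN_VALUE → return 324.

324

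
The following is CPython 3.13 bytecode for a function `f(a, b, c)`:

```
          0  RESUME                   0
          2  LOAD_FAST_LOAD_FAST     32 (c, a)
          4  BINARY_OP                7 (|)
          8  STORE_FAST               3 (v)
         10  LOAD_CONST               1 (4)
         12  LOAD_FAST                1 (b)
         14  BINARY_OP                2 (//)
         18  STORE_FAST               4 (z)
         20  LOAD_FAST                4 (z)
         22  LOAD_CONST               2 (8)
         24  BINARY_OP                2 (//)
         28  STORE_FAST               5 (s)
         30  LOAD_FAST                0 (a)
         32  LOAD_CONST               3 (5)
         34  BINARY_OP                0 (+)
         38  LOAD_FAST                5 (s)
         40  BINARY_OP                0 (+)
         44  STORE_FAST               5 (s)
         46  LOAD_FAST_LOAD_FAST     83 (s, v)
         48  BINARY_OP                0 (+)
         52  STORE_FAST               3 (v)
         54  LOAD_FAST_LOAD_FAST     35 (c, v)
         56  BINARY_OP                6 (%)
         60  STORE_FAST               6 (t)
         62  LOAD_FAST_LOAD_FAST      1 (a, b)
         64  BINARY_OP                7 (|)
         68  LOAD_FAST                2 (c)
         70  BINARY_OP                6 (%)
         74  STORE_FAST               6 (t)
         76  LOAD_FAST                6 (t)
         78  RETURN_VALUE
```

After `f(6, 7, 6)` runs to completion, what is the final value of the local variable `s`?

LOAD_FAST_LOAD_FAST c,a → push 6,6. Stack: [6, 6]
BINARY_OP | → 6 | 6 = 6. Stack: [6]
STORE_FAST v → v=6. Stack: []
LOAD_CONST → push 4. Stack: [4]
LOAD_FAST b → push 7. Stack: [4, 7]
BINARY_OP // → 4 // 7 = 0. Stack: [0]
STORE_FAST z → z=0. Stack: []
LOAD_FAST z → push 0. Stack: [0]
LOAD_CONST → push 8. Stack: [0, 8]
BINARY_OP // → 0 // 8 = 0. Stack: [0]
STORE_FAST s → s=0. Stack: []
LOAD_FAST a → push 6. Stack: [6]
LOAD_CONST → push 5. Stack: [6, 5]
BINARY_OP + → 6 + 5 = 11. Stack: [11]
LOAD_FAST s → push 0. Stack: [11, 0]
BINARY_OP + → 11 + 0 = 11. Stack: [11]
STORE_FAST s → s=11. Stack: []
LOAD_FAST_LOAD_FAST s,v → push 11,6. Stack: [11, 6]
BINARY_OP + → 11 + 6 = 17. Stack: [17]
STORE_FAST v → v=17. Stack: []
LOAD_FAST_LOAD_FAST c,v → push 6,17. Stack: [6, 17]
BINARY_OP % → 6 % 17 = 6. Stack: [6]
STORE_FAST t → t=6. Stack: []
LOAD_FAST_LOAD_FAST a,b → push 6,7. Stack: [6, 7]
BINARY_OP | → 6 | 7 = 7. Stack: [7]
LOAD_FAST c → push 6. Stack: [7, 6]
BINARY_OP % → 7 % 6 = 1. Stack: [1]
STORE_FAST t → t=1. Stack: []
LOAD_FAST t → push 1. Stack: [1]
RETURN_VALUE → return 1.

11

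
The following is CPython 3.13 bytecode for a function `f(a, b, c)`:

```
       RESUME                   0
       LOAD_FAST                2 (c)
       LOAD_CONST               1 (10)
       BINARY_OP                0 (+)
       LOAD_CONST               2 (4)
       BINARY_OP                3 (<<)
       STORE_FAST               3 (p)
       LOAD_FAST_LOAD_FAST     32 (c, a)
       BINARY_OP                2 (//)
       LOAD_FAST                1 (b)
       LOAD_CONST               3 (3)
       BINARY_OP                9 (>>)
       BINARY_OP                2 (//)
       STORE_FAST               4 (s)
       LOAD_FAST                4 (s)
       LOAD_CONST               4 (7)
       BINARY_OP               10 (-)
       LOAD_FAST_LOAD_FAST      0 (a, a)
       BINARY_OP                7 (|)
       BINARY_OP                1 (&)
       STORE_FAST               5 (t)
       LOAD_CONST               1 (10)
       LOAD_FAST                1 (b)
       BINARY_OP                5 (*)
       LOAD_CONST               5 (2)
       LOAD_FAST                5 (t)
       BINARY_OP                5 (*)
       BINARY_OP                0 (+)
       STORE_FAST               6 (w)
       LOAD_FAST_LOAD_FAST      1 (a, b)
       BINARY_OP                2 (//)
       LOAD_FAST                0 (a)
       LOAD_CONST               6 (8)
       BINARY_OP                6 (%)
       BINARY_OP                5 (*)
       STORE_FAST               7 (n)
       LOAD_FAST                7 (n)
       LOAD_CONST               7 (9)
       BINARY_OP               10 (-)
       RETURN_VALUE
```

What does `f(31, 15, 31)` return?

LOAD_FAST c → push 31. Stack: [31]
LOAD_CONST → push 10. Stack: [31, 10]
BINARY_OP + → 31 + 10 = 41. Stack: [41]
LOAD_CONST → push 4. Stack: [41, 4]
BINARY_OP << → 41 << 4 = 656. Stack: [656]
STORE_FAST p → p=656. Stack: []
LOAD_FAST_LOAD_FAST c,a → push 31,31. Stack: [31, 31]
BINARY_OP // → 31 // 31 = 1. Stack: [1]
LOAD_FAST b → push 15. Stack: [1, 15]
LOAD_CONST → push 3. Stack: [1, 15, 3]
BINARY_OP >> → 15 >> 3 = 1. Stack: [1, 1]
BINARY_OP // → 1 // 1 = 1. Stack: [1]
STORE_FAST s → s=1. Stack: []
LOAD_FAST s → push 1. Stack: [1]
LOAD_CONST → push 7. Stack: [1, 7]
BINARY_OP - → 1 - 7 = -6. Stack: [-6]
LOAD_FAST_LOAD_FAST a,a → push 31,31. Stack: [-6, 31, 31]
BINARY_OP | → 31 | 31 = 31. Stack: [-6, 31]
BINARY_OP & → -6 & 31 = 26. Stack: [26]
STORE_FAST t → t=26. Stack: []
LOAD_CONST → push 10. Stack: [10]
LOAD_FAST b → push 15. Stack: [10, 15]
BINARY_OP * → 10 * 15 = 150. Stack: [150]
LOAD_CONST → push 2. Stack: [150, 2]
LOAD_FAST t → push 26. Stack: [150, 2, 26]
BINARY_OP * → 2 * 26 = 52. Stack: [150, 52]
BINARY_OP + → 150 + 52 = 202. Stack: [202]
STORE_FAST w → w=202. Stack: []
LOAD_FAST_LOAD_FAST a,b → push 31,15. Stack: [31, 15]
BINARY_OP // → 31 // 15 = 2. Stack: [2]
LOAD_FAST a → push 31. Stack: [2, 31]
LOAD_CONST → push 8. Stack: [2, 31, 8]
BINARY_OP % → 31 % 8 = 7. Stack: [2, 7]
BINARY_OP * → 2 * 7 = 14. Stack: [14]
STORE_FAST n → n=14. Stack: []
LOAD_FAST n → push 14. Stack: [14]
LOAD_CONST → push 9. Stack: [14, 9]
BINARY_OP - → 14 - 9 = 5. Stack: [5]
RETURN_VALUE → return 5.

5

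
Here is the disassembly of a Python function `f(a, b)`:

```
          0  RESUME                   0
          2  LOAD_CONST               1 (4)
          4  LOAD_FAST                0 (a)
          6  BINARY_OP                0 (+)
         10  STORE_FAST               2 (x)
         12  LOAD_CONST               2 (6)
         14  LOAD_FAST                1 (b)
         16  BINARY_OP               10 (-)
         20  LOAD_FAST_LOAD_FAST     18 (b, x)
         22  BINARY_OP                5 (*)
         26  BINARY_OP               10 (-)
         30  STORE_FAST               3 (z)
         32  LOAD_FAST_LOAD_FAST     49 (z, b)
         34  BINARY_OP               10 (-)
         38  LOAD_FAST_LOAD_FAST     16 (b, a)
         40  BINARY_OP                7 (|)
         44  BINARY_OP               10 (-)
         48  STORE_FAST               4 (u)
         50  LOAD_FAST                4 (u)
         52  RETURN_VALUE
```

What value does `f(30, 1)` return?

-61

LOAD_CONST → push 4. Stack: [4]
LOAD_FAST a → push 30. Stack: [4, 30]
BINARY_OP + → 4 + 30 = 34. Stack: [34]
STORE_FAST x → x=34. Stack: []
LOAD_CONST → push 6. Stack: [6]
LOAD_FAST b → push 1. Stack: [6, 1]
BINARY_OP - → 6 - 1 = 5. Stack: [5]
LOAD_FAST_LOAD_FAST b,x → push 1,34. Stack: [5, 1, 34]
BINARY_OP * → 1 * 34 = 34. Stack: [5, 34]
BINARY_OP - → 5 - 34 = -29. Stack: [-29]
STORE_FAST z → z=-29. Stack: []
LOAD_FAST_LOAD_FAST z,b → push -29,1. Stack: [-29, 1]
BINARY_OP - → -29 - 1 = -30. Stack: [-30]
LOAD_FAST_LOAD_FAST b,a → push 1,30. Stack: [-30, 1, 30]
BINARY_OP | → 1 | 30 = 31. Stack: [-30, 31]
BINARY_OP - → -30 - 31 = -61. Stack: [-61]
STORE_FAST u → u=-61. Stack: []
LOAD_FAST u → push -61. Stack: [-61]
RETURN_VALUE → return -61.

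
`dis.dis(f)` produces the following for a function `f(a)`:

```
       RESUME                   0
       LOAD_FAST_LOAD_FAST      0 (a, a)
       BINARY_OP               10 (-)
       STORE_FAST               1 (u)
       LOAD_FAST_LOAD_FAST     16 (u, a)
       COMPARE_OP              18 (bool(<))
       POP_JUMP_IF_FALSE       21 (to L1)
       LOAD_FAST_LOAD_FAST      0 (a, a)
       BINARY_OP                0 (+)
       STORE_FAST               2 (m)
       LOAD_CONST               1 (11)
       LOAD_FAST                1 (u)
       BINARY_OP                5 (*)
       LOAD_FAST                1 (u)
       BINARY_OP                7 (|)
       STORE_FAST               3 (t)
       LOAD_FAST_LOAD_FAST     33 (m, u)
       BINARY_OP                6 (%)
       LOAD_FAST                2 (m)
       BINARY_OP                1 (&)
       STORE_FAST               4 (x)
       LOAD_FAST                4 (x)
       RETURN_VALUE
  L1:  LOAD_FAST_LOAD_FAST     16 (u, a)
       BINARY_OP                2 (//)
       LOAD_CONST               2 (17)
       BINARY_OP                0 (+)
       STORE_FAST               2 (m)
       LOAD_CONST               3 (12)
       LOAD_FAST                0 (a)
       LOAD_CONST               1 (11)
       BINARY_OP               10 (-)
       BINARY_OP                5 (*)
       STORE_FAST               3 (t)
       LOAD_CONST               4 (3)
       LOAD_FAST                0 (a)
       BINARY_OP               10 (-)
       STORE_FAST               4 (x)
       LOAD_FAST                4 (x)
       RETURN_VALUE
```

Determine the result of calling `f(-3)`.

LOAD_FAST_LOAD_FAST a,a → push -3,-3. Stack: [-3, -3]
BINARY_OP - → -3 - -3 = 0. Stack: [0]
STORE_FAST u → u=0. Stack: []
LOAD_FAST_LOAD_FAST u,a → push 0,-3. Stack: [0, -3]
COMPARE_OP bool(<) → 0 vs -3 = False. Stack: [False]
POP_JUMP_IF_FALSE → pop False; jump. Stack: []
LOAD_FAST_LOAD_FAST u,a → push 0,-3. Stack: [0, -3]
BINARY_OP // → 0 // -3 = 0. Stack: [0]
LOAD_CONST → push 17. Stack: [0, 17]
BINARY_OP + → 0 + 17 = 17. Stack: [17]
STORE_FAST m → m=17. Stack: []
LOAD_CONST → push 12. Stack: [12]
LOAD_FAST a → push -3. Stack: [12, -3]
LOAD_CONST → push 11. Stack: [12, -3, 11]
BINARY_OP - → -3 - 11 = -14. Stack: [12, -14]
BINARY_OP * → 12 * -14 = -168. Stack: [-168]
STORE_FAST t → t=-168. Stack: []
LOAD_CONST → push 3. Stack: [3]
LOAD_FAST a → push -3. Stack: [3, -3]
BINARY_OP - → 3 - -3 = 6. Stack: [6]
STORE_FAST x → x=6. Stack: []
LOAD_FAST x → push 6. Stack: [6]
RETURN_VALUE → return 6.

6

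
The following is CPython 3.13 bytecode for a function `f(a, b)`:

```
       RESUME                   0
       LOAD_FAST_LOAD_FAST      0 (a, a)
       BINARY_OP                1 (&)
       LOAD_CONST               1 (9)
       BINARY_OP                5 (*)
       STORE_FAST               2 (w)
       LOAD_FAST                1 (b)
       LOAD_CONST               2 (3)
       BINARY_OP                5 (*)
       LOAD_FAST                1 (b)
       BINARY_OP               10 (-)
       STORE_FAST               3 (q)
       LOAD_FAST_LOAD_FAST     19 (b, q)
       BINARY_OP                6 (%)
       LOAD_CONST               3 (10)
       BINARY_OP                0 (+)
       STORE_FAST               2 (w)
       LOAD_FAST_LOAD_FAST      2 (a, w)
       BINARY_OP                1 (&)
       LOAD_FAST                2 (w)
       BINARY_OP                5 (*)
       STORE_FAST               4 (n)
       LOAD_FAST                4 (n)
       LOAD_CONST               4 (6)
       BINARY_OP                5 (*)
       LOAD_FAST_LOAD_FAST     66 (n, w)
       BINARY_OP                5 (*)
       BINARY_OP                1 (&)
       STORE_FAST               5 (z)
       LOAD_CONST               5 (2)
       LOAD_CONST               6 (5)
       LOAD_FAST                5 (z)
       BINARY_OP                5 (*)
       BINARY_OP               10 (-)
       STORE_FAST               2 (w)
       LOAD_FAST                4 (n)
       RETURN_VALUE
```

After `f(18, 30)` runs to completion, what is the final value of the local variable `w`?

LOAD_FAST_LOAD_FAST a,a → push 18,18. Stack: [18, 18]
BINARY_OP & → 18 & 18 = 18. Stack: [18]
LOAD_CONST → push 9. Stack: [18, 9]
BINARY_OP * → 18 * 9 = 162. Stack: [162]
STORE_FAST w → w=162. Stack: []
LOAD_FAST b → push 30. Stack: [30]
LOAD_CONST → push 3. Stack: [30, 3]
BINARY_OP * → 30 * 3 = 90. Stack: [90]
LOAD_FAST b → push 30. Stack: [90, 30]
BINARY_OP - → 90 - 30 = 60. Stack: [60]
STORE_FAST q → q=60. Stack: []
LOAD_FAST_LOAD_FAST b,q → push 30,60. Stack: [30, 60]
BINARY_OP % → 30 % 60 = 30. Stack: [30]
LOAD_CONST → push 10. Stack: [30, 10]
BINARY_OP + → 30 + 10 = 40. Stack: [40]
STORE_FAST w → w=40. Stack: []
LOAD_FAST_LOAD_FAST a,w → push 18,40. Stack: [18, 40]
BINARY_OP & → 18 & 40 = 0. Stack: [0]
LOAD_FAST w → push 40. Stack: [0, 40]
BINARY_OP * → 0 * 40 = 0. Stack: [0]
STORE_FAST n → n=0. Stack: []
LOAD_FAST n → push 0. Stack: [0]
LOAD_CONST → push 6. Stack: [0, 6]
BINARY_OP * → 0 * 6 = 0. Stack: [0]
LOAD_FAST_LOAD_FAST n,w → push 0,40. Stack: [0, 0, 40]
BINARY_OP * → 0 * 40 = 0. Stack: [0, 0]
BINARY_OP & → 0 & 0 = 0. Stack: [0]
STORE_FAST z → z=0. Stack: []
LOAD_CONST → push 2. Stack: [2]
LOAD_CONST → push 5. Stack: [2, 5]
LOAD_FAST z → push 0. Stack: [2, 5, 0]
BINARY_OP * → 5 * 0 = 0. Stack: [2, 0]
BINARY_OP - → 2 - 0 = 2. Stack: [2]
STORE_FAST w → w=2. Stack: []
LOAD_FAST n → push 0. Stack: [0]
RETURN_VALUE → return 0.

2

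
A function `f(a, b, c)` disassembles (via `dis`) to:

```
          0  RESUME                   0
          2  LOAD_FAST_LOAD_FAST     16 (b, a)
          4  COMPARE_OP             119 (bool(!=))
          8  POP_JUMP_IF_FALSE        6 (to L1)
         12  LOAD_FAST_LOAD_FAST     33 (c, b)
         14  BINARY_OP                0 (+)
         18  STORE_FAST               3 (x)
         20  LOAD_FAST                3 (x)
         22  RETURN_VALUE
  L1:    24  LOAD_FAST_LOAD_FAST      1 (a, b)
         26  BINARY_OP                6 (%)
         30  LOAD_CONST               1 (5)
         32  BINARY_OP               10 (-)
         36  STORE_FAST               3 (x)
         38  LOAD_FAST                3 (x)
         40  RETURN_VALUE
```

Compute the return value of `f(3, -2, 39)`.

37

LOAD_FAST_LOAD_FAST b,a → push -2,3. Stack: [-2, 3]
COMPARE_OP bool(!=) → -2 vs 3 = True. Stack: [True]
POP_JUMP_IF_FALSE → pop True; no jump. Stack: []
LOAD_FAST_LOAD_FAST c,b → push 39,-2. Stack: [39, -2]
BINARY_OP + → 39 + -2 = 37. Stack: [37]
STORE_FAST x → x=37. Stack: []
LOAD_FAST x → push 37. Stack: [37]
RETURN_VALUE → return 37.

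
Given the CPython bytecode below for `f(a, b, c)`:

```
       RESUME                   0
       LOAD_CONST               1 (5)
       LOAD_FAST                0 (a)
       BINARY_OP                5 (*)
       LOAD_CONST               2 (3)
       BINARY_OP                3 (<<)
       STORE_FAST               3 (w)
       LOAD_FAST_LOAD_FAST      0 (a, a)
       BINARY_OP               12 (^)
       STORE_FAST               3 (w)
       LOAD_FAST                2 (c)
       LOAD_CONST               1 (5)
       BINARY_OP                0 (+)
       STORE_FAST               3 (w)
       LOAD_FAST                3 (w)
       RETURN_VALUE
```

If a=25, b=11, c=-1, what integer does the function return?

4

LOAD_CONST → push 5. Stack: [5]
LOAD_FAST a → push 25. Stack: [5, 25]
BINARY_OP * → 5 * 25 = 125. Stack: [125]
LOAD_CONST → push 3. Stack: [125, 3]
BINARY_OP << → 125 << 3 = 1000. Stack: [1000]
STORE_FAST w → w=1000. Stack: []
LOAD_FAST_LOAD_FAST a,a → push 25,25. Stack: [25, 25]
BINARY_OP ^ → 25 ^ 25 = 0. Stack: [0]
STORE_FAST w → w=0. Stack: []
LOAD_FAST c → push -1. Stack: [-1]
LOAD_CONST → push 5. Stack: [-1, 5]
BINARY_OP + → -1 + 5 = 4. Stack: [4]
STORE_FAST w → w=4. Stack: []
LOAD_FAST w → push 4. Stack: [4]
RETURN_VALUE → return 4.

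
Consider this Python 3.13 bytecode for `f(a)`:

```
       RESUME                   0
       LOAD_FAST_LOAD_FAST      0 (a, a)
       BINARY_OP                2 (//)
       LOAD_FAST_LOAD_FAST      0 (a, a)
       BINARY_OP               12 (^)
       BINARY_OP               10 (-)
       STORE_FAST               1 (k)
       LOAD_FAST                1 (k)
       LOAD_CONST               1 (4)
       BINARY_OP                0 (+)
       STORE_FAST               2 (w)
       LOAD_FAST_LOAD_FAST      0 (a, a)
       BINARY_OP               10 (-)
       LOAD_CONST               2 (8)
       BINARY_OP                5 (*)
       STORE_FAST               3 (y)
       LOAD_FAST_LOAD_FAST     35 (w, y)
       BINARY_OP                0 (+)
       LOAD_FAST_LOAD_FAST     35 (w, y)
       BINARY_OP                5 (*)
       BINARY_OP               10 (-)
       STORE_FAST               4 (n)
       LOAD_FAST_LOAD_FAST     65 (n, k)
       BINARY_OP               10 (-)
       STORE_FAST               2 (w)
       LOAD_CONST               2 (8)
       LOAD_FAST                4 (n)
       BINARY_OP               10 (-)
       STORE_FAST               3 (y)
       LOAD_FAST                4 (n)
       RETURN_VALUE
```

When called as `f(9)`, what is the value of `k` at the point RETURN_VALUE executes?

1

LOAD_FAST_LOAD_FAST a,a → push 9,9. Stack: [9, 9]
BINARY_OP // → 9 // 9 = 1. Stack: [1]
LOAD_FAST_LOAD_FAST a,a → push 9,9. Stack: [1, 9, 9]
BINARY_OP ^ → 9 ^ 9 = 0. Stack: [1, 0]
BINARY_OP - → 1 - 0 = 1. Stack: [1]
STORE_FAST k → k=1. Stack: []
LOAD_FAST k → push 1. Stack: [1]
LOAD_CONST → push 4. Stack: [1, 4]
BINARY_OP + → 1 + 4 = 5. Stack: [5]
STORE_FAST w → w=5. Stack: []
LOAD_FAST_LOAD_FAST a,a → push 9,9. Stack: [9, 9]
BINARY_OP - → 9 - 9 = 0. Stack: [0]
LOAD_CONST → push 8. Stack: [0, 8]
BINARY_OP * → 0 * 8 = 0. Stack: [0]
STORE_FAST y → y=0. Stack: []
LOAD_FAST_LOAD_FAST w,y → push 5,0. Stack: [5, 0]
BINARY_OP + → 5 + 0 = 5. Stack: [5]
LOAD_FAST_LOAD_FAST w,y → push 5,0. Stack: [5, 5, 0]
BINARY_OP * → 5 * 0 = 0. Stack: [5, 0]
BINARY_OP - → 5 - 0 = 5. Stack: [5]
STORE_FAST n → n=5. Stack: []
LOAD_FAST_LOAD_FAST n,k → push 5,1. Stack: [5, 1]
BINARY_OP - → 5 - 1 = 4. Stack: [4]
STORE_FAST w → w=4. Stack: []
LOAD_CONST → push 8. Stack: [8]
LOAD_FAST n → push 5. Stack: [8, 5]
BINARY_OP - → 8 - 5 = 3. Stack: [3]
STORE_FAST y → y=3. Stack: []
LOAD_FAST n → push 5. Stack: [5]
RETURN_VALUE → return 5.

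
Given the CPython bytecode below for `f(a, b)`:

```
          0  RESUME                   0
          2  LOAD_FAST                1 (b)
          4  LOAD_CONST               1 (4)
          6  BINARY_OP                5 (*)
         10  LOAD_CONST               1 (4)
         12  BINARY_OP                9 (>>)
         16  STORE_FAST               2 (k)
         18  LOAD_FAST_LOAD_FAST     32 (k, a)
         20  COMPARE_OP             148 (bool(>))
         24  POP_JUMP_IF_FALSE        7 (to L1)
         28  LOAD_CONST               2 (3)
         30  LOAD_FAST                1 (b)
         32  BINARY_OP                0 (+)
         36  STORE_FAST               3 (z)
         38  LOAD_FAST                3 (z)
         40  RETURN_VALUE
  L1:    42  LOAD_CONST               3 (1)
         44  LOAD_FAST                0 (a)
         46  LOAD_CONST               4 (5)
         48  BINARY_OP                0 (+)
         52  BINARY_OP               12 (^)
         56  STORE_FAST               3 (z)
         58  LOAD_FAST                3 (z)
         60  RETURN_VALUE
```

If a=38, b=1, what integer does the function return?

LOAD_FAST b → push 1. Stack: [1]
LOAD_CONST → push 4. Stack: [1, 4]
BINARY_OP * → 1 * 4 = 4. Stack: [4]
LOAD_CONST → push 4. Stack: [4, 4]
BINARY_OP >> → 4 >> 4 = 0. Stack: [0]
STORE_FAST k → k=0. Stack: []
LOAD_FAST_LOAD_FAST k,a → push 0,38. Stack: [0, 38]
COMPARE_OP bool(>) → 0 vs 38 = False. Stack: [False]
POP_JUMP_IF_FALSE → pop False; jump. Stack: []
LOAD_CONST → push 1. Stack: [1]
LOAD_FAST a → push 38. Stack: [1, 38]
LOAD_CONST → push 5. Stack: [1, 38, 5]
BINARY_OP + → 38 + 5 = 43. Stack: [1, 43]
BINARY_OP ^ → 1 ^ 43 = 42. Stack: [42]
STORE_FAST z → z=42. Stack: []
LOAD_FAST z → push 42. Stack: [42]
RETURN_VALUE → return 42.

42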